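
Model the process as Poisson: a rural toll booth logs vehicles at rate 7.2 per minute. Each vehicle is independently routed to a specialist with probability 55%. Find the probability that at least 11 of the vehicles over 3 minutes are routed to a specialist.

Thinning: the vehicles that are routed to a specialist themselves form a Poisson process with rate 0.55 × 7.2 = 3.96 per minute.
Over the interval, μ = 3.96 × 3 = 11.88 (3 minutes).
P(N ≥ 11) = 1 − P(N ≤ 10) ≈ 0.6401.

0.6401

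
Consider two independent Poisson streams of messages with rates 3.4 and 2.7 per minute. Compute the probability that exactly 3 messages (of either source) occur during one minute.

Independent Poisson processes superpose: combined rate λ = 3.4 + 2.7 = 6.1 per minute.
So μ = 6.1.
P(N = 3) = e^(−6.1) · 6.1^3/3! ≈ 0.0848.

0.0848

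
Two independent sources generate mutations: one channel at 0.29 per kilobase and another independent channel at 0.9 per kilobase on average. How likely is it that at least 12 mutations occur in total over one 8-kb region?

Independent Poisson processes superpose: combined rate λ = 0.29 + 0.9 = 1.19 per kilobase.
Over the interval, μ = 1.19 × 8 = 9.52 (an 8-kb region = 8 kilobases).
P(N ≥ 12) = 1 − P(N ≤ 11) ≈ 0.2501.

0.2501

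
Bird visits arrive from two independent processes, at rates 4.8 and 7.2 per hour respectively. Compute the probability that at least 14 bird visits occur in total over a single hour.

0.3185

Independent Poisson processes superpose: combined rate λ = 4.8 + 7.2 = 12 per hour.
So μ = 12.
P(N ≥ 14) = 1 − P(N ≤ 13) ≈ 0.3185.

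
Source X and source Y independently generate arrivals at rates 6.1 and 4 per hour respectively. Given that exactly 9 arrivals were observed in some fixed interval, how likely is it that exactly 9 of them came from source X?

Given the total, each event is independently from source X with probability p = λ_X/(λ_X+λ_Y) = 6.1/10.1 ≈ 0.6040.
So K ~ Binomial(9, 6.1/10.1): P(K = 9) = C(9,9) · (6.1/10.1)^9 · (4/10.1)^0 ≈ 0.0107.

0.0107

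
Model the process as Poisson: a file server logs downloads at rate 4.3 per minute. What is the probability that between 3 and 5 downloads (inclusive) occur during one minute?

With mean μ = 4.3 per minute,
P(3 ≤ N ≤ 5) = Σ_{j=3}^{5} e^(−4.3) · 4.3^j/j! ≈ 0.5393.

0.5393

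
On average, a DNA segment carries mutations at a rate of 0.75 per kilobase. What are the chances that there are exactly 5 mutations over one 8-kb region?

0.1606

Over the interval, μ = 0.75 × 8 = 6 (an 8-kb region = 8 kilobases).
P(N = 5) = e^(−μ) μ^5/5! = e^(−6) · 6^5/120 ≈ 0.1606.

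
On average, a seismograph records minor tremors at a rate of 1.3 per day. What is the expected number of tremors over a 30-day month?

39

E[N] = λt = 1.3 × 30 = 39 (a 30-day month = 30 days).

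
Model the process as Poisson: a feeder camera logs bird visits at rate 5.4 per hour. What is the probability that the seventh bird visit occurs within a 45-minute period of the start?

Over the interval, μ = 5.4 × 0.75 = 4.05 (a 45-minute period = 0.75 hours).
The seventh arrival falls in the interval iff at least 7 events occur there: P(S_7 ≤ t) = P(N ≥ 7) = 1 − P(N ≤ 6) ≈ 0.1159.

0.1159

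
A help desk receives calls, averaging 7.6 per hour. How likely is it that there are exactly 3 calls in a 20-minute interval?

Over the interval, μ = 7.6 × 1/3 ≈ 2.53333 (a 20-minute interval = 1/3 hours).
P(N = 3) = e^(−μ) μ^3/3! = e^(−2.53333) · 2.53333^3/6 ≈ 0.2151.

0.2151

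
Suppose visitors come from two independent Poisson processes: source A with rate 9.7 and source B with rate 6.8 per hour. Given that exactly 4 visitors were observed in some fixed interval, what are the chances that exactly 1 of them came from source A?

0.1646

Given the total, each event is independently from source A with probability p = λ_A/(λ_A+λ_B) = 9.7/16.5 ≈ 0.5879.
So K ~ Binomial(4, 9.7/16.5): P(K = 1) = C(4,1) · (9.7/16.5)^1 · (6.8/16.5)^3 ≈ 0.1646.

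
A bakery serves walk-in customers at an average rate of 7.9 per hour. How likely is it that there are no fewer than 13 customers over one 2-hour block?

0.7933

Over the interval, μ = 7.9 × 2 = 15.8 (a 2-hour block = 2 hours).
P(N ≥ 13) = 1 − P(N ≤ 12) = 1 − Σ_{j=0}^{12} e^(−μ) μ^j/j! ≈ 0.7933.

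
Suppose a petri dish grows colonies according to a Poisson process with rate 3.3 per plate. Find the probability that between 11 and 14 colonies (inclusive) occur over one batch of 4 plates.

0.4197

Over the interval, μ = 3.3 × 4 = 13.2 (a batch of 4 plates = 4 plates).
P(11 ≤ N ≤ 14) = Σ_{j=11}^{14} e^(−13.2) · 13.2^j/j! ≈ 0.4197.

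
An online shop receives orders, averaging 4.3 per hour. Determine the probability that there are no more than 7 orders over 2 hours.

0.3728

Over the interval, μ = 4.3 × 2 = 8.6 (2 hours).
P(N ≤ 7) = Σ_{j=0}^{7} e^(−μ) μ^j/j! ≈ 0.3728.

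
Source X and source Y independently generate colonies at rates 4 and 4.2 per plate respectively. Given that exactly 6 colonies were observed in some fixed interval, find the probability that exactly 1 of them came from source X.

Given the total, each event is independently from source X with probability p = λ_X/(λ_X+λ_Y) = 4/8.2 ≈ 0.4878.
So K ~ Binomial(6, 4/8.2): P(K = 1) = C(6,1) · (4/8.2)^1 · (4.2/8.2)^5 ≈ 0.1032.

0.1032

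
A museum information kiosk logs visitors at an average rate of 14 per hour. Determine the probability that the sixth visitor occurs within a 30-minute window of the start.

Over the interval, μ = 14 × 0.5 = 7 (a 30-minute window = 0.5 hours).
The sixth arrival falls in the interval iff at least 6 events occur there: P(S_6 ≤ t) = P(N ≥ 6) = 1 − P(N ≤ 5) ≈ 0.6993.

0.6993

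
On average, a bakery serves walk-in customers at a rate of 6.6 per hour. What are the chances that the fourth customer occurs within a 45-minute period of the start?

0.7279

Over the interval, μ = 6.6 × 0.75 = 4.95 (a 45-minute period = 0.75 hours).
The fourth arrival falls in the interval iff at least 4 events occur there: P(S_4 ≤ t) = P(N ≥ 4) = 1 − P(N ≤ 3) ≈ 0.7279.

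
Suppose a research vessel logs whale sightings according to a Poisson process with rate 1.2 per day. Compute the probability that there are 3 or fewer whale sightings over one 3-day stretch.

Over the interval, μ = 1.2 × 3 = 3.6 (a 3-day stretch = 3 days).
P(N ≤ 3) = Σ_{j=0}^{3} e^(−μ) μ^j/j! ≈ 0.5152.

0.5152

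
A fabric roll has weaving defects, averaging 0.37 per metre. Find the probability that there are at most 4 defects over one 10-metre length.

Over the interval, μ = 0.37 × 10 = 3.7 (a 10-metre length = 10 metres).
P(N ≤ 4) = Σ_{j=0}^{4} e^(−μ) μ^j/j! ≈ 0.6872.

0.6872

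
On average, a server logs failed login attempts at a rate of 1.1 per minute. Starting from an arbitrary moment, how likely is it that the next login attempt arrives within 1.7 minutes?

0.8459

Inter-arrival times are exponential with rate λ = 1.1 per minute.
P(T ≤ 1.7) = 1 − e^(−λt) = 1 − e^(−1.1 × 1.7) = 1 − e^(−1.87) ≈ 0.8459.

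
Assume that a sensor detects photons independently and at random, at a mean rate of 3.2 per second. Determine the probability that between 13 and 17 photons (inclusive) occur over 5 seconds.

0.4662

Over the interval, μ = 3.2 × 5 = 16 (5 seconds).
P(13 ≤ N ≤ 17) = Σ_{j=13}^{17} e^(−16) · 16^j/j! ≈ 0.4662.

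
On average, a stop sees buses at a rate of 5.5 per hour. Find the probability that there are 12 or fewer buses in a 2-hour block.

Over the interval, μ = 5.5 × 2 = 11 (a 2-hour block = 2 hours).
P(N ≤ 12) = Σ_{j=0}^{12} e^(−μ) μ^j/j! ≈ 0.6887.

0.6887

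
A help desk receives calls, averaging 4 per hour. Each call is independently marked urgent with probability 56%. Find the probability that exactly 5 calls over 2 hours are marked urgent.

0.1704

Thinning: the calls that are marked urgent themselves form a Poisson process with rate 0.56 × 4 = 2.24 per hour.
Over the interval, μ = 2.24 × 2 = 4.48 (2 hours).
P(N = 5) = e^(−4.48) · 4.48^5/5! ≈ 0.1704.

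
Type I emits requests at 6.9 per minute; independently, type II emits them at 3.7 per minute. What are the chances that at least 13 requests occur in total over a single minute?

Independent Poisson processes superpose: combined rate λ = 6.9 + 3.7 = 10.6 per minute.
So μ = 10.6.
P(N ≥ 13) = 1 − P(N ≤ 12) ≈ 0.2684.

0.2684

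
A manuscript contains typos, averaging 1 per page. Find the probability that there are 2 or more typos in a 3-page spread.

0.8009

Over the interval, μ = 1 × 3 = 3 (a 3-page spread = 3 pages).
P(N ≥ 2) = 1 − P(N ≤ 1) = 1 − Σ_{j=0}^{1} e^(−μ) μ^j/j! ≈ 0.8009.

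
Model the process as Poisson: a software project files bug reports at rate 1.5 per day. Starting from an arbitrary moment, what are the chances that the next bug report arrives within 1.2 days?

Inter-arrival times are exponential with rate λ = 1.5 per day.
P(T ≤ 1.2) = 1 − e^(−λt) = 1 − e^(−1.5 × 1.2) = 1 − e^(−1.8) ≈ 0.8347.

0.8347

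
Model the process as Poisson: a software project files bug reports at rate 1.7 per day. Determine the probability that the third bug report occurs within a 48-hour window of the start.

0.6603

Over the interval, μ = 1.7 × 2 = 3.4 (a 48-hour window = 2 days).
The third arrival falls in the interval iff at least 3 events occur there: P(S_3 ≤ t) = P(N ≥ 3) = 1 − P(N ≤ 2) ≈ 0.6603.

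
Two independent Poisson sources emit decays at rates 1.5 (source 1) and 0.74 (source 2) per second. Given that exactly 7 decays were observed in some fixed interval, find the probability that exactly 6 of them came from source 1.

Given the total, each event is independently from source 1 with probability p = λ_1/(λ_1+λ_2) = 1.5/2.24 ≈ 0.6696.
So K ~ Binomial(7, 1.5/2.24): P(K = 6) = C(7,6) · (1.5/2.24)^6 · (0.74/2.24)^1 ≈ 0.2085.

0.2085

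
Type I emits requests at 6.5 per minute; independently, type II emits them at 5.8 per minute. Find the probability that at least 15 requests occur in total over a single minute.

0.2558

Independent Poisson processes superpose: combined rate λ = 6.5 + 5.8 = 12.3 per minute.
So μ = 12.3.
P(N ≥ 15) = 1 − P(N ≤ 14) ≈ 0.2558.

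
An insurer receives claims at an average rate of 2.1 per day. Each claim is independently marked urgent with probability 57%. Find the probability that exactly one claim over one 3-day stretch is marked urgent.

0.0990

Thinning: the claims that are marked urgent themselves form a Poisson process with rate 0.57 × 2.1 = 1.197 per day.
Over the interval, μ = 1.197 × 3 = 3.591 (a 3-day stretch = 3 days).
P(N = 1) = e^(−3.591) · 3.591^1/1! ≈ 0.0990.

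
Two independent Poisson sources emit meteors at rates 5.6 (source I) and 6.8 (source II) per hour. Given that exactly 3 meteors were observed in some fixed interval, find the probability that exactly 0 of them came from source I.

Given the total, each event is independently from source I with probability p = λ_I/(λ_I+λ_II) = 5.6/12.4 ≈ 0.4516.
So K ~ Binomial(3, 5.6/12.4): P(K = 0) = C(3,0) · (5.6/12.4)^0 · (6.8/12.4)^3 ≈ 0.1649.

0.1649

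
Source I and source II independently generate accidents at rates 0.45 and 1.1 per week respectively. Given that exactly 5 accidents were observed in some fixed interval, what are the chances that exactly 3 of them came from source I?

0.1232

Given the total, each event is independently from source I with probability p = λ_I/(λ_I+λ_II) = 0.45/1.55 ≈ 0.2903.
So K ~ Binomial(5, 0.45/1.55): P(K = 3) = C(5,3) · (0.45/1.55)^3 · (1.1/1.55)^2 ≈ 0.1232.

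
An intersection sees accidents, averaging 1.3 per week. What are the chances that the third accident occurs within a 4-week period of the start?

0.8912

Over the interval, μ = 1.3 × 4 = 5.2 (a 4-week period = 4 weeks).
The third arrival falls in the interval iff at least 3 events occur there: P(S_3 ≤ t) = P(N ≥ 3) = 1 − P(N ≤ 2) ≈ 0.8912.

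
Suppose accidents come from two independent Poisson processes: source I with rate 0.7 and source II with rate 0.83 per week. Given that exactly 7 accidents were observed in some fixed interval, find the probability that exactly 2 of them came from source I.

Given the total, each event is independently from source I with probability p = λ_I/(λ_I+λ_II) = 0.7/1.53 ≈ 0.4575.
So K ~ Binomial(7, 0.7/1.53): P(K = 2) = C(7,2) · (0.7/1.53)^2 · (0.83/1.53)^5 ≈ 0.2065.

0.2065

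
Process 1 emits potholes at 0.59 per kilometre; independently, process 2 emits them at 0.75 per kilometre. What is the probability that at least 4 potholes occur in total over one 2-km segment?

0.2815

Independent Poisson processes superpose: combined rate λ = 0.59 + 0.75 = 1.34 per kilometre.
Over the interval, μ = 1.34 × 2 = 2.68 (a 2-km segment = 2 kilometres).
P(N ≥ 4) = 1 − P(N ≤ 3) ≈ 0.2815.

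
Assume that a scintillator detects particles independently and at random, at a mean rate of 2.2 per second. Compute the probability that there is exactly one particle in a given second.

0.2438

With mean μ = 2.2 per second,
P(N = 1) = e^(−μ) μ^1/1! = e^(−2.2) · 2.2^1/1 ≈ 0.2438.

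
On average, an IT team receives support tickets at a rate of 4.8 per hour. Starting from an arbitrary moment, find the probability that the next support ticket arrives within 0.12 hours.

0.4379

Inter-arrival times are exponential with rate λ = 4.8 per hour.
P(T ≤ 0.12) = 1 − e^(−λt) = 1 − e^(−4.8 × 0.12) = 1 − e^(−0.576) ≈ 0.4379.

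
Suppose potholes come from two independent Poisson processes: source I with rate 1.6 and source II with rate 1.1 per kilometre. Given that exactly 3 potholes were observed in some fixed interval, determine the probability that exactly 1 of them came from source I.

Given the total, each event is independently from source I with probability p = λ_I/(λ_I+λ_II) = 1.6/2.7 ≈ 0.5926.
So K ~ Binomial(3, 1.6/2.7): P(K = 1) = C(3,1) · (1.6/2.7)^1 · (1.1/2.7)^2 ≈ 0.2951.

0.2951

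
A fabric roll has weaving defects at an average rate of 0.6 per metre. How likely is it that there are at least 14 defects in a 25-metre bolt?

0.6368

Over the interval, μ = 0.6 × 25 = 15 (a 25-metre bolt = 25 metres).
P(N ≥ 14) = 1 − P(N ≤ 13) = 1 − Σ_{j=0}^{13} e^(−μ) μ^j/j! ≈ 0.6368.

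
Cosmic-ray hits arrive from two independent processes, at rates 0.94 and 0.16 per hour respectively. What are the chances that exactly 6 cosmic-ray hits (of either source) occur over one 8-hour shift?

Independent Poisson processes superpose: combined rate λ = 0.94 + 0.16 = 1.1 per hour.
Over the interval, μ = 1.1 × 8 = 8.8 (an 8-hour shift = 8 hours).
P(N = 6) = e^(−8.8) · 8.8^6/6! ≈ 0.0972.

0.0972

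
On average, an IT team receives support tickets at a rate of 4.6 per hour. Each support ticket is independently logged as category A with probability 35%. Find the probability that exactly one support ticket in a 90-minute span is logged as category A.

Thinning: the support tickets that are logged as category A themselves form a Poisson process with rate 0.35 × 4.6 = 1.61 per hour.
Over the interval, μ = 1.61 × 1.5 = 2.415 (a 90-minute span = 1.5 hours).
P(N = 1) = e^(−2.415) · 2.415^1/1! ≈ 0.2158.

0.2158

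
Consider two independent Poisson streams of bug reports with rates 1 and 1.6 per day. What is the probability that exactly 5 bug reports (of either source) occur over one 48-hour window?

Independent Poisson processes superpose: combined rate λ = 1 + 1.6 = 2.6 per day.
Over the interval, μ = 2.6 × 2 = 5.2 (a 48-hour window = 2 days).
P(N = 5) = e^(−5.2) · 5.2^5/5! ≈ 0.1748.

0.1748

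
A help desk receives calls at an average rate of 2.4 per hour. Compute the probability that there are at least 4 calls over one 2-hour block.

0.7058

Over the interval, μ = 2.4 × 2 = 4.8 (a 2-hour block = 2 hours).
P(N ≥ 4) = 1 − P(N ≤ 3) = 1 − Σ_{j=0}^{3} e^(−μ) μ^j/j! ≈ 0.7058.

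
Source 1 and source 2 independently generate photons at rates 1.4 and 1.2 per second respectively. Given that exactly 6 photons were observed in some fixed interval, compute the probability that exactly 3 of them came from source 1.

0.3070

Given the total, each event is independently from source 1 with probability p = λ_1/(λ_1+λ_2) = 1.4/2.6 ≈ 0.5385.
So K ~ Binomial(6, 1.4/2.6): P(K = 3) = C(6,3) · (1.4/2.6)^3 · (1.2/2.6)^3 ≈ 0.3070.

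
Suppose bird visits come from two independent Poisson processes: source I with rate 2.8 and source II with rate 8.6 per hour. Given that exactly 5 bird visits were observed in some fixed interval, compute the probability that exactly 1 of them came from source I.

0.3977

Given the total, each event is independently from source I with probability p = λ_I/(λ_I+λ_II) = 2.8/11.4 ≈ 0.2456.
So K ~ Binomial(5, 2.8/11.4): P(K = 1) = C(5,1) · (2.8/11.4)^1 · (8.6/11.4)^4 ≈ 0.3977.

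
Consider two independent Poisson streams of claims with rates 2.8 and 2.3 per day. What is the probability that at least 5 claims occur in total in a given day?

0.5769

Independent Poisson processes superpose: combined rate λ = 2.8 + 2.3 = 5.1 per day.
So μ = 5.1.
P(N ≥ 5) = 1 − P(N ≤ 4) ≈ 0.5769.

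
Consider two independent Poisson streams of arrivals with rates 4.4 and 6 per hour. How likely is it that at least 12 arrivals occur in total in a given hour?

0.3495

Independent Poisson processes superpose: combined rate λ = 4.4 + 6 = 10.4 per hour.
So μ = 10.4.
P(N ≥ 12) = 1 − P(N ≤ 11) ≈ 0.3495.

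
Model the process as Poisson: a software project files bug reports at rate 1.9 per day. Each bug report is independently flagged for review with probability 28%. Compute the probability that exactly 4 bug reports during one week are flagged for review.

0.1934

Thinning: the bug reports that are flagged for review themselves form a Poisson process with rate 0.28 × 1.9 = 0.532 per day.
Over the interval, μ = 0.532 × 7 = 3.724 (a week = 7 days).
P(N = 4) = e^(−3.724) · 3.724^4/4! ≈ 0.1934.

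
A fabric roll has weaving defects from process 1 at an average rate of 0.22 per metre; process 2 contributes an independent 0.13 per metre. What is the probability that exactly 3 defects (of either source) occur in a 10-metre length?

0.2158

Independent Poisson processes superpose: combined rate λ = 0.22 + 0.13 = 0.35 per metre.
Over the interval, μ = 0.35 × 10 = 3.5 (a 10-metre length = 10 metres).
P(N = 3) = e^(−3.5) · 3.5^3/3! ≈ 0.2158.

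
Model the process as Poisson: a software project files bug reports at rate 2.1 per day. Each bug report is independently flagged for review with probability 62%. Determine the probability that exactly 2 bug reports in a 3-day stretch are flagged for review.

Thinning: the bug reports that are flagged for review themselves form a Poisson process with rate 0.62 × 2.1 = 1.302 per day.
Over the interval, μ = 1.302 × 3 = 3.906 (a 3-day stretch = 3 days).
P(N = 2) = e^(−3.906) · 3.906^2/2! ≈ 0.1535.

0.1535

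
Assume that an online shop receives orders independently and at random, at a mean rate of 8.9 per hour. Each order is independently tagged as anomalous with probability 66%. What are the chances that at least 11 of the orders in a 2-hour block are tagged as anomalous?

Thinning: the orders that are tagged as anomalous themselves form a Poisson process with rate 0.66 × 8.9 = 5.874 per hour.
Over the interval, μ = 5.874 × 2 = 11.748 (a 2-hour block = 2 hours).
P(N ≥ 11) = 1 − P(N ≤ 10) ≈ 0.6258.

0.6258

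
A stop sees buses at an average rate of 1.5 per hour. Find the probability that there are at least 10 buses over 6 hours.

Over the interval, μ = 1.5 × 6 = 9 (6 hours).
P(N ≥ 10) = 1 − P(N ≤ 9) = 1 − Σ_{j=0}^{9} e^(−μ) μ^j/j! ≈ 0.4126.

0.4126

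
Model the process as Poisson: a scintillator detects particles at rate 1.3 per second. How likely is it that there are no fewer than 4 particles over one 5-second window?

0.8882

Over the interval, μ = 1.3 × 5 = 6.5 (a 5-second window = 5 seconds).
P(N ≥ 4) = 1 − P(N ≤ 3) = 1 − Σ_{j=0}^{3} e^(−μ) μ^j/j! ≈ 0.8882.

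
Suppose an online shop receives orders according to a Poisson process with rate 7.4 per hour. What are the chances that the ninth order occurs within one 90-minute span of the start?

0.7768

Over the interval, μ = 7.4 × 1.5 = 11.1 (a 90-minute span = 1.5 hours).
The ninth arrival falls in the interval iff at least 9 events occur there: P(S_9 ≤ t) = P(N ≥ 9) = 1 − P(N ≤ 8) ≈ 0.7768.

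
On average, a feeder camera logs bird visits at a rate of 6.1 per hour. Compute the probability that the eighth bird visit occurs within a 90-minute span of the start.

Over the interval, μ = 6.1 × 1.5 = 9.15 (a 90-minute span = 1.5 hours).
The eighth arrival falls in the interval iff at least 8 events occur there: P(S_8 ≤ t) = P(N ≥ 8) = 1 − P(N ≤ 7) ≈ 0.6934.

0.6934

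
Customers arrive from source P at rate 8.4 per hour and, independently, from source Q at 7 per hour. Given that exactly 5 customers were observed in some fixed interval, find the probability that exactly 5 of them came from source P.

Given the total, each event is independently from source P with probability p = λ_P/(λ_P+λ_Q) = 8.4/15.4 ≈ 0.5455.
So K ~ Binomial(5, 8.4/15.4): P(K = 5) = C(5,5) · (8.4/15.4)^5 · (7/15.4)^0 ≈ 0.0483.

0.0483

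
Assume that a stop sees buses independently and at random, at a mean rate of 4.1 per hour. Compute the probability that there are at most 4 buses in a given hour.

With mean μ = 4.1 per hour,
P(N ≤ 4) = Σ_{j=0}^{4} e^(−μ) μ^j/j! ≈ 0.6093.

0.6093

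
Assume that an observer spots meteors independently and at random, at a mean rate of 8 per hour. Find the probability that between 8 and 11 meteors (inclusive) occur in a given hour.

0.4351

With mean μ = 8 per hour,
P(8 ≤ N ≤ 11) = Σ_{j=8}^{11} e^(−8) · 8^j/j! ≈ 0.4351.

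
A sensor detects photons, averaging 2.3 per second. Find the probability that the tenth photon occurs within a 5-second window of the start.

Over the interval, μ = 2.3 × 5 = 11.5 (a 5-second window = 5 seconds).
The tenth arrival falls in the interval iff at least 10 events occur there: P(S_10 ≤ t) = P(N ≥ 10) = 1 − P(N ≤ 9) ≈ 0.7112.

0.7112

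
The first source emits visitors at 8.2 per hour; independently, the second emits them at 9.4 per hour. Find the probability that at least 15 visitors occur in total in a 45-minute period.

Independent Poisson processes superpose: combined rate λ = 8.2 + 9.4 = 17.6 per hour.
Over the interval, μ = 17.6 × 0.75 = 13.2 (a 45-minute period = 0.75 hours).
P(N ≥ 15) = 1 − P(N ≤ 14) ≈ 0.3454.

0.3454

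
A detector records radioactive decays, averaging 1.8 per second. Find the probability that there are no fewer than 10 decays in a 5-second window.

0.4126

Over the interval, μ = 1.8 × 5 = 9 (a 5-second window = 5 seconds).
P(N ≥ 10) = 1 − P(N ≤ 9) = 1 − Σ_{j=0}^{9} e^(−μ) μ^j/j! ≈ 0.4126.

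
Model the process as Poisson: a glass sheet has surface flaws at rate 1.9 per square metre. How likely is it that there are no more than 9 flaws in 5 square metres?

Over the interval, μ = 1.9 × 5 = 9.5 (5 square metres).
P(N ≤ 9) = Σ_{j=0}^{9} e^(−μ) μ^j/j! ≈ 0.5218.

0.5218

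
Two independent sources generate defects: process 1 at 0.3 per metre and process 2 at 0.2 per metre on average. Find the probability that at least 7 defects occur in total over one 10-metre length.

0.2378

Independent Poisson processes superpose: combined rate λ = 0.3 + 0.2 = 0.5 per metre.
Over the interval, μ = 0.5 × 10 = 5 (a 10-metre length = 10 metres).
P(N ≥ 7) = 1 − P(N ≤ 6) ≈ 0.2378.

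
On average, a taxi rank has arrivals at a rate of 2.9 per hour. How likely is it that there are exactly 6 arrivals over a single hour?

0.0455

With mean μ = 2.9 per hour,
P(N = 6) = e^(−μ) μ^6/6! = e^(−2.9) · 2.9^6/720 ≈ 0.0455.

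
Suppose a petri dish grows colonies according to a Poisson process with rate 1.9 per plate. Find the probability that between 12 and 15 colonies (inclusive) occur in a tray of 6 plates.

0.3529

Over the interval, μ = 1.9 × 6 = 11.4 (a tray of 6 plates = 6 plates).
P(12 ≤ N ≤ 15) = Σ_{j=12}^{15} e^(−11.4) · 11.4^j/j! ≈ 0.3529.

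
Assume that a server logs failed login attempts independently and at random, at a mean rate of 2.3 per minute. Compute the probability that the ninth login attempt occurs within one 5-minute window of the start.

0.8094

Over the interval, μ = 2.3 × 5 = 11.5 (a 5-minute window = 5 minutes).
The ninth arrival falls in the interval iff at least 9 events occur there: P(S_9 ≤ t) = P(N ≥ 9) = 1 − P(N ≤ 8) ≈ 0.8094.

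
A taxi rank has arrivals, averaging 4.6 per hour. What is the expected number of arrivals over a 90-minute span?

E[N] = λt = 4.6 × 1.5 = 6.9 (a 90-minute span = 1.5 hours).

6.9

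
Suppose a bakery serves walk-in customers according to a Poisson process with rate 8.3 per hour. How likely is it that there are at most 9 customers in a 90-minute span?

0.2053

Over the interval, μ = 8.3 × 1.5 = 12.45 (a 90-minute span = 1.5 hours).
P(N ≤ 9) = Σ_{j=0}^{9} e^(−μ) μ^j/j! ≈ 0.2053.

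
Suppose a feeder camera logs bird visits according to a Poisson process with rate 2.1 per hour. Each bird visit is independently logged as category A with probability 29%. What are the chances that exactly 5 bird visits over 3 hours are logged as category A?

Thinning: the bird visits that are logged as category A themselves form a Poisson process with rate 0.29 × 2.1 = 0.609 per hour.
Over the interval, μ = 0.609 × 3 = 1.827 (3 hours).
P(N = 5) = e^(−1.827) · 1.827^5/5! ≈ 0.0273.

0.0273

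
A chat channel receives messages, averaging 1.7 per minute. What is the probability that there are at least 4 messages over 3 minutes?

0.7487

Over the interval, μ = 1.7 × 3 = 5.1 (3 minutes).
P(N ≥ 4) = 1 − P(N ≤ 3) = 1 − Σ_{j=0}^{3} e^(−μ) μ^j/j! ≈ 0.7487.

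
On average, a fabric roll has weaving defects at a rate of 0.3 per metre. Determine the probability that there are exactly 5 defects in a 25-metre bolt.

0.1094

Over the interval, μ = 0.3 × 25 = 7.5 (a 25-metre bolt = 25 metres).
P(N = 5) = e^(−μ) μ^5/5! = e^(−7.5) · 7.5^5/120 ≈ 0.1094.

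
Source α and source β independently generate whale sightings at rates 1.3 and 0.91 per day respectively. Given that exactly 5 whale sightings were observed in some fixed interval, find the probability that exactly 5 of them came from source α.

0.0704

Given the total, each event is independently from source α with probability p = λ_α/(λ_α+λ_β) = 1.3/2.21 ≈ 0.5882.
So K ~ Binomial(5, 1.3/2.21): P(K = 5) = C(5,5) · (1.3/2.21)^5 · (0.91/2.21)^0 ≈ 0.0704.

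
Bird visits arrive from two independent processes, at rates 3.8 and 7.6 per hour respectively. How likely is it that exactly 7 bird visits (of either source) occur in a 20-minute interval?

Independent Poisson processes superpose: combined rate λ = 3.8 + 7.6 = 11.4 per hour.
Over the interval, μ = 11.4 × 1/3 = 3.8 (a 20-minute interval = 1/3 hours).
P(N = 7) = e^(−3.8) · 3.8^7/7! ≈ 0.0508.

0.0508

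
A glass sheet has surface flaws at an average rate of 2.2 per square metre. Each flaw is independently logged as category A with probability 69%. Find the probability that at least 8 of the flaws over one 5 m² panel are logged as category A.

0.4885

Thinning: the flaws that are logged as category A themselves form a Poisson process with rate 0.69 × 2.2 = 1.518 per square metre.
Over the interval, μ = 1.518 × 5 = 7.59 (a 5 m² panel = 5 square metres).
P(N ≥ 8) = 1 − P(N ≤ 7) ≈ 0.4885.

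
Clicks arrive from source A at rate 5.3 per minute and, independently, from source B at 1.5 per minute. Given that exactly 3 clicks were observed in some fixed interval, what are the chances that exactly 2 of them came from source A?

Given the total, each event is independently from source A with probability p = λ_A/(λ_A+λ_B) = 5.3/6.8 ≈ 0.7794.
So K ~ Binomial(3, 5.3/6.8): P(K = 2) = C(3,2) · (5.3/6.8)^2 · (1.5/6.8)^1 ≈ 0.4020.

0.4020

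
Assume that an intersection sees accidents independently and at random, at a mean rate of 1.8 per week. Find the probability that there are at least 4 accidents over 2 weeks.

0.4848

Over the interval, μ = 1.8 × 2 = 3.6 (2 weeks).
P(N ≥ 4) = 1 − P(N ≤ 3) = 1 − Σ_{j=0}^{3} e^(−μ) μ^j/j! ≈ 0.4848.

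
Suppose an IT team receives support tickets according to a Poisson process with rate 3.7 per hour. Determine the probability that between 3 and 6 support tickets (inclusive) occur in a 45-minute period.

0.5012

Over the interval, μ = 3.7 × 0.75 = 2.775 (a 45-minute period = 0.75 hours).
P(3 ≤ N ≤ 6) = Σ_{j=3}^{6} e^(−2.775) · 2.775^j/j! ≈ 0.5012.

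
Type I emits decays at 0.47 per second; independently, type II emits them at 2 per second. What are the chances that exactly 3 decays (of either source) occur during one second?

0.2124

Independent Poisson processes superpose: combined rate λ = 0.47 + 2 = 2.47 per second.
So μ = 2.47.
P(N = 3) = e^(−2.47) · 2.47^3/3! ≈ 0.2124.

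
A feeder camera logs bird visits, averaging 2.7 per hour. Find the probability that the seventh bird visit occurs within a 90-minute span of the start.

0.1159

Over the interval, μ = 2.7 × 1.5 = 4.05 (a 90-minute span = 1.5 hours).
The seventh arrival falls in the interval iff at least 7 events occur there: P(S_7 ≤ t) = P(N ≥ 7) = 1 − P(N ≤ 6) ≈ 0.1159.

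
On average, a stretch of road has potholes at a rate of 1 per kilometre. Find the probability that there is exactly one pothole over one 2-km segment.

0.2707

Over the interval, μ = 1 × 2 = 2 (a 2-km segment = 2 kilometres).
P(N = 1) = e^(−μ) μ^1/1! = e^(−2) · 2^1/1 ≈ 0.2707.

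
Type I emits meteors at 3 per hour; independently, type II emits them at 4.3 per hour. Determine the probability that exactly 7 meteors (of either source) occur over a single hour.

Independent Poisson processes superpose: combined rate λ = 3 + 4.3 = 7.3 per hour.
So μ = 7.3.
P(N = 7) = e^(−7.3) · 7.3^7/7! ≈ 0.1481.

0.1481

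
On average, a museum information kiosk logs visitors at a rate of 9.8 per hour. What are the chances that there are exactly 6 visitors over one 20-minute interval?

Over the interval, μ = 9.8 × 1/3 ≈ 3.26667 (a 20-minute interval = 1/3 hours).
P(N = 6) = e^(−μ) μ^6/6! = e^(−3.26667) · 3.26667^6/720 ≈ 0.0644.

0.0644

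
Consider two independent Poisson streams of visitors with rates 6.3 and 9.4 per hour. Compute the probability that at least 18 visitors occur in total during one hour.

0.3129

Independent Poisson processes superpose: combined rate λ = 6.3 + 9.4 = 15.7 per hour.
So μ = 15.7.
P(N ≥ 18) = 1 − P(N ≤ 17) ≈ 0.3129.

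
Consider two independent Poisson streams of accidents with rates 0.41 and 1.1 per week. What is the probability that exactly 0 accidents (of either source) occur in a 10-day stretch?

0.1157

Independent Poisson processes superpose: combined rate λ = 0.41 + 1.1 = 1.51 per week.
Over the interval, μ = 1.51 × 10/7 ≈ 2.15714 (a 10-day stretch = 10/7 weeks).
P(N = 0) = e^(−2.15714) · 2.15714^0/0! ≈ 0.1157.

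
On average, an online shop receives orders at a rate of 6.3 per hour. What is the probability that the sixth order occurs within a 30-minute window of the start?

0.0998

Over the interval, μ = 6.3 × 0.5 = 3.15 (a 30-minute window = 0.5 hours).
The sixth arrival falls in the interval iff at least 6 events occur there: P(S_6 ≤ t) = P(N ≥ 6) = 1 − P(N ≤ 5) ≈ 0.0998.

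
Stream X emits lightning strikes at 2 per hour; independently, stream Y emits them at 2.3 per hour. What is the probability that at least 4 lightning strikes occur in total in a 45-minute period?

0.4030

Independent Poisson processes superpose: combined rate λ = 2 + 2.3 = 4.3 per hour.
Over the interval, μ = 4.3 × 0.75 = 3.225 (a 45-minute period = 0.75 hours).
P(N ≥ 4) = 1 − P(N ≤ 3) ≈ 0.4030.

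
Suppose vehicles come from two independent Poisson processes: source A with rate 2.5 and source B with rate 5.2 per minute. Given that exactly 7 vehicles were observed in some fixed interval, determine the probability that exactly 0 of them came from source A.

0.0641

Given the total, each event is independently from source A with probability p = λ_A/(λ_A+λ_B) = 2.5/7.7 ≈ 0.3247.
So K ~ Binomial(7, 2.5/7.7): P(K = 0) = C(7,0) · (2.5/7.7)^0 · (5.2/7.7)^7 ≈ 0.0641.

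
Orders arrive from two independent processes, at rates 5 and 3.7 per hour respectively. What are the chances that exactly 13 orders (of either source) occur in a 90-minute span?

Independent Poisson processes superpose: combined rate λ = 5 + 3.7 = 8.7 per hour.
Over the interval, μ = 8.7 × 1.5 = 13.05 (a 90-minute span = 1.5 hours).
P(N = 13) = e^(−13.05) · 13.05^13/13! ≈ 0.1099.

0.1099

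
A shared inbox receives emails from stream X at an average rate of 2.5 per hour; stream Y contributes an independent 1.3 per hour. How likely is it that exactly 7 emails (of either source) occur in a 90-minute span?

Independent Poisson processes superpose: combined rate λ = 2.5 + 1.3 = 3.8 per hour.
Over the interval, μ = 3.8 × 1.5 = 5.7 (a 90-minute span = 1.5 hours).
P(N = 7) = e^(−5.7) · 5.7^7/7! ≈ 0.1298.

0.1298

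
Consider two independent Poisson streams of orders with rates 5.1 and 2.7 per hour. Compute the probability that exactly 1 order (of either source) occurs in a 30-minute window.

Independent Poisson processes superpose: combined rate λ = 5.1 + 2.7 = 7.8 per hour.
Over the interval, μ = 7.8 × 0.5 = 3.9 (a 30-minute window = 0.5 hours).
P(N = 1) = e^(−3.9) · 3.9^1/1! ≈ 0.0789.

0.0789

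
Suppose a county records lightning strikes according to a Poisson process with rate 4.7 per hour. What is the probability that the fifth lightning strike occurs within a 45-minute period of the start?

0.2793

Over the interval, μ = 4.7 × 0.75 = 3.525 (a 45-minute period = 0.75 hours).
The fifth arrival falls in the interval iff at least 5 events occur there: P(S_5 ≤ t) = P(N ≥ 5) = 1 − P(N ≤ 4) ≈ 0.2793.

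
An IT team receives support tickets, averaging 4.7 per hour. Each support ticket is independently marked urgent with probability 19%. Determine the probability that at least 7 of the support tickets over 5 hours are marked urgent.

0.1645

Thinning: the support tickets that are marked urgent themselves form a Poisson process with rate 0.19 × 4.7 = 0.893 per hour.
Over the interval, μ = 0.893 × 5 = 4.465 (5 hours).
P(N ≥ 7) = 1 − P(N ≤ 6) ≈ 0.1645.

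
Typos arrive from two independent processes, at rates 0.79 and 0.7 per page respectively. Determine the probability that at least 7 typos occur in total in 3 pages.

0.1651

Independent Poisson processes superpose: combined rate λ = 0.79 + 0.7 = 1.49 per page.
Over the interval, μ = 1.49 × 3 = 4.47 (3 pages).
P(N ≥ 7) = 1 − P(N ≤ 6) ≈ 0.1651.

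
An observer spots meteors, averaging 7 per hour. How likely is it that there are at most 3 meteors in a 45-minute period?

Over the interval, μ = 7 × 0.75 = 5.25 (a 45-minute period = 0.75 hours).
P(N ≤ 3) = Σ_{j=0}^{3} e^(−μ) μ^j/j! ≈ 0.2317.

0.2317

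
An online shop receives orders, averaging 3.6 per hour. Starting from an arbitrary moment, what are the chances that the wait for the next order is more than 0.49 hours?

The wait for the next event is exponential with rate λ = 3.6 per hour.
P(T > 0.49) = e^(−λt) = e^(−3.6 × 0.49) = e^(−1.764) ≈ 0.1714.

0.1714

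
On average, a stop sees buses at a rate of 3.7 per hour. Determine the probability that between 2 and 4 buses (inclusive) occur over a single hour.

0.5710

With mean μ = 3.7 per hour,
P(2 ≤ N ≤ 4) = Σ_{j=2}^{4} e^(−3.7) · 3.7^j/j! ≈ 0.5710.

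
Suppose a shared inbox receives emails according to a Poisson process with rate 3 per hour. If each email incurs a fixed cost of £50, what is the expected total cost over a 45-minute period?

£112.5

E[N] = 3 × 0.75 = 2.25 (a 45-minute period = 0.75 hours); E[cost] = 2.25 × £50 = £112.5.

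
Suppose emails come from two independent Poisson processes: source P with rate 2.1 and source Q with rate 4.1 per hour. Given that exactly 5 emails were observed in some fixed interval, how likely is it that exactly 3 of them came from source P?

0.1699

Given the total, each event is independently from source P with probability p = λ_P/(λ_P+λ_Q) = 2.1/6.2 ≈ 0.3387.
So K ~ Binomial(5, 2.1/6.2): P(K = 3) = C(5,3) · (2.1/6.2)^3 · (4.1/6.2)^2 ≈ 0.1699.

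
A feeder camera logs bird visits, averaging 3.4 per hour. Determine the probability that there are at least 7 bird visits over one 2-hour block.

0.5201

Over the interval, μ = 3.4 × 2 = 6.8 (a 2-hour block = 2 hours).
P(N ≥ 7) = 1 − P(N ≤ 6) = 1 − Σ_{j=0}^{6} e^(−μ) μ^j/j! ≈ 0.5201.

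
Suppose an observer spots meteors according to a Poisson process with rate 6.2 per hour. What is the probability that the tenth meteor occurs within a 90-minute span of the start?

0.4521

Over the interval, μ = 6.2 × 1.5 = 9.3 (a 90-minute span = 1.5 hours).
The tenth arrival falls in the interval iff at least 10 events occur there: P(S_10 ≤ t) = P(N ≥ 10) = 1 − P(N ≤ 9) ≈ 0.4521.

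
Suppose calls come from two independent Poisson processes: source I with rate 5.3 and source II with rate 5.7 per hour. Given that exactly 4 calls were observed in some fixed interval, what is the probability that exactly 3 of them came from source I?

0.2318

Given the total, each event is independently from source I with probability p = λ_I/(λ_I+λ_II) = 5.3/11 ≈ 0.4818.
So K ~ Binomial(4, 5.3/11): P(K = 3) = C(4,3) · (5.3/11)^3 · (5.7/11)^1 ≈ 0.2318.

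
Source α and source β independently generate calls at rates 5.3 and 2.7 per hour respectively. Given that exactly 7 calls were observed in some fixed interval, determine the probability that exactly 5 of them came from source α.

0.3053

Given the total, each event is independently from source α with probability p = λ_α/(λ_α+λ_β) = 5.3/8 = 0.6625.
So K ~ Binomial(7, 5.3/8): P(K = 5) = C(7,5) · (5.3/8)^5 · (2.7/8)^2 ≈ 0.3053.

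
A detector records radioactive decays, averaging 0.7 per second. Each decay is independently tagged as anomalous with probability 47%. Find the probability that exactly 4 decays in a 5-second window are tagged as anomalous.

0.0589

Thinning: the decays that are tagged as anomalous themselves form a Poisson process with rate 0.47 × 0.7 = 0.329 per second.
Over the interval, μ = 0.329 × 5 = 1.645 (a 5-second window = 5 seconds).
P(N = 4) = e^(−1.645) · 1.645^4/4! ≈ 0.0589.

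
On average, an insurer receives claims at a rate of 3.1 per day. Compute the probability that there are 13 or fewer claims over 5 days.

Over the interval, μ = 3.1 × 5 = 15.5 (5 days).
P(N ≤ 13) = Σ_{j=0}^{13} e^(−μ) μ^j/j! ≈ 0.3171.

0.3171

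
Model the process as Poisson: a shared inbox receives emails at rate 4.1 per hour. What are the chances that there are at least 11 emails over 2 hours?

0.2045

Over the interval, μ = 4.1 × 2 = 8.2 (2 hours).
P(N ≥ 11) = 1 − P(N ≤ 10) = 1 − Σ_{j=0}^{10} e^(−μ) μ^j/j! ≈ 0.2045.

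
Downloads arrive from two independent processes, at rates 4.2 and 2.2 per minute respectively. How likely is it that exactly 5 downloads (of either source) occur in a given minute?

0.1487

Independent Poisson processes superpose: combined rate λ = 4.2 + 2.2 = 6.4 per minute.
So μ = 6.4.
P(N = 5) = e^(−6.4) · 6.4^5/5! ≈ 0.1487.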